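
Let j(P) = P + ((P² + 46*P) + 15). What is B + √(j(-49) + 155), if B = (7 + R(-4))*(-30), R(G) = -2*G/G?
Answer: -150 + 2*√67 ≈ -133.63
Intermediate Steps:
j(P) = 15 + P² + 47*P (j(P) = P + (15 + P² + 46*P) = 15 + P² + 47*P)
R(G) = -2 (R(G) = -2*1 = -2)
B = -150 (B = (7 - 2)*(-30) = 5*(-30) = -150)
B + √(j(-49) + 155) = -150 + √((15 + (-49)² + 47*(-49)) + 155) = -150 + √((15 + 2401 - 2303) + 155) = -150 + √(113 + 155) = -150 + √268 = -150 + 2*√67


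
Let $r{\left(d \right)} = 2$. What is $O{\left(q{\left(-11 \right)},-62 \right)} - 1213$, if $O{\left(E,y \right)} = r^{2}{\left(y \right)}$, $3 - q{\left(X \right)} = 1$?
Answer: $-1209$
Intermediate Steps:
$q{\left(X \right)} = 2$ ($q{\left(X \right)} = 3 - 1 = 2$)
$O{\left(E,y \right)} = 4$ ($O{\left(E,y \right)} = 2^{2} = 4$)
$O{\left(q{\left(-11 \right)},-62 \right)} - 1213 = 4 - 1213 = -1209$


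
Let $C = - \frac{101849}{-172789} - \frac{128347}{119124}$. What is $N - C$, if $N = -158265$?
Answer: $- \frac{3257608594760033}{20583316836} \approx -1.5826 \cdot 10^{5}$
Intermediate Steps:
$C = - \frac{10044289507}{20583316836}$ ($C = \left(-101849\right) \left(- \frac{1}{172789}\right) - \frac{128347}{119124} = \frac{101849}{172789} - \frac{128347}{119124} = - \frac{10044289507}{20583316836} \approx -0.48798$)
$N - C = -158265 - - \frac{10044289507}{20583316836} = -158265 + \frac{10044289507}{20583316836} = - \frac{3257608594760033}{20583316836}$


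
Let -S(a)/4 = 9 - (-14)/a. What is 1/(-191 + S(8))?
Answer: -1/234 ≈ -0.0042735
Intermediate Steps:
S(a) = -36 - 56/a (S(a) = -4*(9 - (-14)/a) = -4*(9 + 14/a) = -36 - 56/a)
1/(-191 + S(8)) = 1/(-191 + (-36 - 56/8)) = 1/(-191 + (-36 - 56*1/8)) = 1/(-191 + (-36 - 7)) = 1/(-191 - 43) = 1/(-234) = -1/234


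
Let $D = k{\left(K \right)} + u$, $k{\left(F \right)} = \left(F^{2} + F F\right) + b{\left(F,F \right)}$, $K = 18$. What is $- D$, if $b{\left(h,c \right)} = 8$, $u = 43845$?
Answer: $-44501$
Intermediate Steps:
$k{\left(F \right)} = 8 + 2 F^{2}$ ($k{\left(F \right)} = \left(F^{2} + F F\right) + 8 = \left(F^{2} + F^{2}\right) + 8 = 2 F^{2} + 8 = 8 + 2 F^{2}$)
$D = 44501$ ($D = \left(8 + 2 \cdot 18^{2}\right) + 43845 = \left(8 + 2 \cdot 324\right) + 43845 = \left(8 + 648\right) + 43845 = 656 + 43845 = 44501$)
$- D = \left(-1\right) 44501 = -44501$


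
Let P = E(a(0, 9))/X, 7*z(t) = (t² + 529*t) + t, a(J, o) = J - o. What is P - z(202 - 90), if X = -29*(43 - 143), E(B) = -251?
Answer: -29789051/2900 ≈ -10272.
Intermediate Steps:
X = 2900 (X = -29*(-100) = 2900)
z(t) = t²/7 + 530*t/7 (z(t) = ((t² + 529*t) + t)/7 = (t² + 530*t)/7 = t²/7 + 530*t/7)
P = -251/2900 ≈ -0.086552
P - z(202 - 90) = -251/2900 - (202 - 90)*(530 + (202 - 90))/7 = -251/2900 - 112*(530 + 112)/7 = -251/2900 - 112*642/7 = -251/2900 - 1*10272 = -251/2900 - 10272 = -29789051/2900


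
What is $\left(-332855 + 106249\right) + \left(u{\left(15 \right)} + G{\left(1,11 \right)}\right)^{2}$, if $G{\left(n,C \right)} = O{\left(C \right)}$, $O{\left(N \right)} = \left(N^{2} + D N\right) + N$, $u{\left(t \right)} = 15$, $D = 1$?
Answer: $-201642$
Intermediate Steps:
$O{\left(N \right)} = N^{2} + 2 N$ ($O{\left(N \right)} = \left(N^{2} + 1 N\right) + N = \left(N^{2} + N\right) + N = \left(N + N^{2}\right) + N = N^{2} + 2 N$)
$G{\left(n,C \right)} = C \left(2 + C\right)$
$\left(-332855 + 106249\right) + \left(u{\left(15 \right)} + G{\left(1,11 \right)}\right)^{2} = \left(-332855 + 106249\right) + \left(15 + 11 \left(2 + 11\right)\right)^{2} = -226606 + \left(15 + 11 \cdot 13\right)^{2} = -226606 + \left(15 + 143\right)^{2} = -226606 + 158^{2} = -226606 + 24964 = -201642$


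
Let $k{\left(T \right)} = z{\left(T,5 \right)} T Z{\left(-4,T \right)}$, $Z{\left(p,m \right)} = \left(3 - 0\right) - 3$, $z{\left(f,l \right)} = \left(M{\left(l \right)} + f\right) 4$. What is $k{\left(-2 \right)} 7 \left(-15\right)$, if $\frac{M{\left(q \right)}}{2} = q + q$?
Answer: $0$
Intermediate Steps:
$M{\left(q \right)} = 4 q$ ($M{\left(q \right)} = 2 \left(q + q\right) = 2 \cdot 2 q = 4 q$)
$z{\left(f,l \right)} = 4 f + 16 l$ ($z{\left(f,l \right)} = \left(4 l + f\right) 4 = \left(f + 4 l\right) 4 = 4 f + 16 l$)
$Z{\left(p,m \right)} = 0$ ($Z{\left(p,m \right)} = \left(3 + 0\right) - 3 = 3 - 3 = 0$)
$k{\left(T \right)} = 0$ ($k{\left(T \right)} = \left(4 T + 16 \cdot 5\right) T 0 = \left(4 T + 80\right) T 0 = \left(80 + 4 T\right) T 0 = T \left(80 + 4 T\right) 0 = 0$)
$k{\left(-2 \right)} 7 \left(-15\right) = 0 \cdot 7 \left(-15\right) = 0 \left(-15\right) = 0$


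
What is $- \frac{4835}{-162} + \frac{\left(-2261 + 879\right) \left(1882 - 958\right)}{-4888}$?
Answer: $\frac{28812787}{98982} \approx 291.09$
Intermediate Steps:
$- \frac{4835}{-162} + \frac{\left(-2261 + 879\right) \left(1882 - 958\right)}{-4888} = \left(-4835\right) \left(- \frac{1}{162}\right) + \left(-1382\right) 924 \left(- \frac{1}{4888}\right) = \frac{4835}{162} - - \frac{159621}{611} = \frac{4835}{162} + \frac{159621}{611} = \frac{28812787}{98982}$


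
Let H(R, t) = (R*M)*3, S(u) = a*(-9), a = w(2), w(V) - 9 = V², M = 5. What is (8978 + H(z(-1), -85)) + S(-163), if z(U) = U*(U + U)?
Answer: 8891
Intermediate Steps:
w(V) = 9 + V²
a = 13 (a = 9 + 2² = 9 + 4 = 13)
z(U) = 2*U² (z(U) = U*(2*U) = 2*U²)
S(u) = -117 (S(u) = 13*(-9) = -117)
H(R, t) = 15*R (H(R, t) = (R*5)*3 = (5*R)*3 = 15*R)
(8978 + H(z(-1), -85)) + S(-163) = (8978 + 15*(2*(-1)²)) - 117 = (8978 + 15*(2*1)) - 117 = (8978 + 15*2) - 117 = (8978 + 30) - 117 = 9008 - 117 = 8891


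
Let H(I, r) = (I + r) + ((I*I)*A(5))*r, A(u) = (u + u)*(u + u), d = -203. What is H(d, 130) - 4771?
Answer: 535712156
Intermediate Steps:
A(u) = 4*u**2 (A(u) = (2*u)*(2*u) = 4*u**2)
H(I, r) = I + r + 100*r*I**2 (H(I, r) = (I + r) + ((I*I)*(4*5**2))*r = (I + r) + (I**2*(4*25))*r = (I + r) + (I**2*100)*r = (I + r) + (100*I**2)*r = (I + r) + 100*r*I**2 = I + r + 100*r*I**2)
H(d, 130) - 4771 = (-203 + 130 + 100*130*(-203)**2) - 4771 = (-203 + 130 + 100*130*41209) - 4771 = (-203 + 130 + 535717000) - 4771 = 535716927 - 4771 = 535712156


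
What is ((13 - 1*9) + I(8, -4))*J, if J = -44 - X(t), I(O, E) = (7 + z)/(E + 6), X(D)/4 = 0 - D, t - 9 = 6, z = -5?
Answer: 80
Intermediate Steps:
t = 15 (t = 9 + 6 = 15)
X(D) = -4*D (X(D) = 4*(0 - D) = 4*(-D) = -4*D)
I(O, E) = 2/(6 + E) (I(O, E) = (7 - 5)/(E + 6) = 2/(6 + E))
J = 16 (J = -44 - (-4)*15 = -44 - 1*(-60) = -44 + 60 = 16)
((13 - 1*9) + I(8, -4))*J = ((13 - 1*9) + 2/(6 - 4))*16 = ((13 - 9) + 2/2)*16 = (4 + 2*(½))*16 = (4 + 1)*16 = 5*16 = 80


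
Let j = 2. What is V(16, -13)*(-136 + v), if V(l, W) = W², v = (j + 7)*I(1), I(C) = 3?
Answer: -18421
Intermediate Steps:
v = 27 (v = (2 + 7)*3 = 9*3 = 27)
V(16, -13)*(-136 + v) = (-13)²*(-136 + 27) = 169*(-109) = -18421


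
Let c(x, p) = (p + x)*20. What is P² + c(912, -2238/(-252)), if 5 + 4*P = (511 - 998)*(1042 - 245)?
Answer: 197736077986/21 ≈ 9.4160e+9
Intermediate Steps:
c(x, p) = 20*p + 20*x
P = -97036 (P = -5/4 + ((511 - 998)*(1042 - 245))/4 = -5/4 + (-487*797)/4 = -5/4 + (¼)*(-388139) = -5/4 - 388139/4 = -97036)
P² + c(912, -2238/(-252)) = (-97036)² + (20*(-2238/(-252)) + 20*912) = 9415985296 + (20*(-2238*(-1/252)) + 18240) = 9415985296 + (20*(373/42) + 18240) = 9415985296 + (3730/21 + 18240) = 9415985296 + 386770/21 = 197736077986/21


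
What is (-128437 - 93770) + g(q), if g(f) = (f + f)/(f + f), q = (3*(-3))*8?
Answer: -222206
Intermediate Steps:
q = -72 (q = -9*8 = -72)
g(f) = 1 (g(f) = (2*f)/((2*f)) = (2*f)*(1/(2*f)) = 1)
(-128437 - 93770) + g(q) = (-128437 - 93770) + 1 = -222207 + 1 = -222206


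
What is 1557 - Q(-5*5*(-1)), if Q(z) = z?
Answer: 1532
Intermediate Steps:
1557 - Q(-5*5*(-1)) = 1557 - (-5*5)*(-1) = 1557 - (-25)*(-1) = 1557 - 1*25 = 1557 - 25 = 1532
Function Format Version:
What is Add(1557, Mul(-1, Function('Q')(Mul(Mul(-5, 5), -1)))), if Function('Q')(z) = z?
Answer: 1532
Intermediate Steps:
Add(1557, Mul(-1, Function('Q')(Mul(Mul(-5, 5), -1)))) = Add(1557, Mul(-1, Mul(Mul(-5, 5), -1))) = Add(1557, Mul(-1, Mul(-25, -1))) = Add(1557, Mul(-1, 25)) = Add(1557, -25) = 1532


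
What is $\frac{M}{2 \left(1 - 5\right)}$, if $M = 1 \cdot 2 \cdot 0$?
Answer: $0$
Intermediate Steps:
$M = 0$ ($M = 2 \cdot 0 = 0$)
$\frac{M}{2 \left(1 - 5\right)} = \frac{0}{2 \left(1 - 5\right)} = \frac{0}{2 \left(-4\right)} = \frac{0}{-8} = 0 \left(- \frac{1}{8}\right) = 0$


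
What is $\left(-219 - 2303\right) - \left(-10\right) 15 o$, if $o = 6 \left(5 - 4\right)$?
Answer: $-1622$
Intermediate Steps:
$o = 6$ ($o = 6 \cdot 1 = 6$)
$\left(-219 - 2303\right) - \left(-10\right) 15 o = \left(-219 - 2303\right) - \left(-10\right) 15 \cdot 6 = \left(-219 - 2303\right) - \left(-150\right) 6 = -2522 - -900 = -2522 + 900 = -1622$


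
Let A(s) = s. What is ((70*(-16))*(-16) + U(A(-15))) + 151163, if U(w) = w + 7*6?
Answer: 169110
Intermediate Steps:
U(w) = 42 + w (U(w) = w + 42 = 42 + w)
((70*(-16))*(-16) + U(A(-15))) + 151163 = ((70*(-16))*(-16) + (42 - 15)) + 151163 = (-1120*(-16) + 27) + 151163 = (17920 + 27) + 151163 = 17947 + 151163 = 169110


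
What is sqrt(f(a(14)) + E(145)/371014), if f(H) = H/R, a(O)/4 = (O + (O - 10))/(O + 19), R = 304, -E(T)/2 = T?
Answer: sqrt(38453894064586)/77541926 ≈ 0.079971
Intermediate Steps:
E(T) = -2*T
a(O) = 4*(-10 + 2*O)/(19 + O) (a(O) = 4*((O + (O - 10))/(O + 19)) = 4*((O + (-10 + O))/(19 + O)) = 4*((-10 + 2*O)/(19 + O)) = 4*(-10 + 2*O)/(19 + O))
f(H) = H/304
sqrt(f(a(14)) + E(145)/371014) = sqrt((8*(-5 + 14)/(19 + 14))/304 - 2*145/371014) = sqrt((8*9/33)/304 - 290*1/371014) = sqrt((8*(1/33)*9)/304 - 145/185507) = sqrt((1/304)*(24/11) - 145/185507) = sqrt(3/418 - 145/185507) = sqrt(495911/77541926) = sqrt(38453894064586)/77541926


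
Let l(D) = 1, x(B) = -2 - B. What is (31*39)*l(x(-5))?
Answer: 1209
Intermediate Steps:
(31*39)*l(x(-5)) = (31*39)*1 = 1209*1 = 1209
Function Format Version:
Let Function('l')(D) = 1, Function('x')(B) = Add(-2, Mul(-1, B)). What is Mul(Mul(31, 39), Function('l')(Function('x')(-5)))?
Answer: 1209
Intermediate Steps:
Mul(Mul(31, 39), Function('l')(Function('x')(-5))) = Mul(Mul(31, 39), 1) = Mul(1209, 1) = 1209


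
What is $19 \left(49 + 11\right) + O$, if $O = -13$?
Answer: $1127$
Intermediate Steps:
$19 \left(49 + 11\right) + O = 19 \left(49 + 11\right) - 13 = 19 \cdot 60 - 13 = 1140 - 13 = 1127$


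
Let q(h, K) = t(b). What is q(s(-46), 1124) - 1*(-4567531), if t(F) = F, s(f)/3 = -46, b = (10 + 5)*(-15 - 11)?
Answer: 4567141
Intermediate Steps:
b = -390 (b = 15*(-26) = -390)
s(f) = -138 (s(f) = 3*(-46) = -138)
q(h, K) = -390
q(s(-46), 1124) - 1*(-4567531) = -390 - 1*(-4567531) = -390 + 4567531 = 4567141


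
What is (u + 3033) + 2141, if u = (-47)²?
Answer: 7383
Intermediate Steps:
u = 2209
(u + 3033) + 2141 = (2209 + 3033) + 2141 = 5242 + 2141 = 7383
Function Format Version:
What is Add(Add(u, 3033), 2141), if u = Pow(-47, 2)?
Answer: 7383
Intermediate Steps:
u = 2209
Add(Add(u, 3033), 2141) = Add(Add(2209, 3033), 2141) = Add(5242, 2141) = 7383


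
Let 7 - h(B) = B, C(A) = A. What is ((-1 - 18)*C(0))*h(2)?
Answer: 0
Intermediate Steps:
h(B) = 7 - B
((-1 - 18)*C(0))*h(2) = ((-1 - 18)*0)*(7 - 1*2) = (-19*0)*(7 - 2) = 0*5 = 0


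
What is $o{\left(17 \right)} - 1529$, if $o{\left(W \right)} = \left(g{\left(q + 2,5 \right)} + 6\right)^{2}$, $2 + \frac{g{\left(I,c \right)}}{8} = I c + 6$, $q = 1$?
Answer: $23435$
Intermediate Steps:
$g{\left(I,c \right)} = 32 + 8 I c$ ($g{\left(I,c \right)} = -16 + 8 \left(I c + 6\right) = -16 + 8 \left(6 + I c\right) = -16 + \left(48 + 8 I c\right) = 32 + 8 I c$)
$o{\left(W \right)} = 24964$ ($o{\left(W \right)} = \left(\left(32 + 8 \left(1 + 2\right) 5\right) + 6\right)^{2} = \left(\left(32 + 8 \cdot 3 \cdot 5\right) + 6\right)^{2} = \left(\left(32 + 120\right) + 6\right)^{2} = \left(152 + 6\right)^{2} = 158^{2} = 24964$)
$o{\left(17 \right)} - 1529 = 24964 - 1529 = 23435$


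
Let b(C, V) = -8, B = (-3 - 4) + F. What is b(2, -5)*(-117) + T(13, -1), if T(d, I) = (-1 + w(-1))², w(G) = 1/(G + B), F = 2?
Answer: 33745/36 ≈ 937.36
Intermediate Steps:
B = -5 (B = (-3 - 4) + 2 = -7 + 2 = -5)
w(G) = 1/(-5 + G) (w(G) = 1/(G - 5) = 1/(-5 + G))
T(d, I) = 49/36 (T(d, I) = (-1 + 1/(-5 - 1))² = (-1 + 1/(-6))² = (-1 - ⅙)² = (-7/6)² = 49/36)
b(2, -5)*(-117) + T(13, -1) = -8*(-117) + 49/36 = 936 + 49/36 = 33745/36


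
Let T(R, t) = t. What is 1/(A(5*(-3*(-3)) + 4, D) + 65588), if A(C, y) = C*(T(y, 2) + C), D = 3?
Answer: 1/68087 ≈ 1.4687e-5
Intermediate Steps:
A(C, y) = C*(2 + C)
1/(A(5*(-3*(-3)) + 4, D) + 65588) = 1/((5*(-3*(-3)) + 4)*(2 + (5*(-3*(-3)) + 4)) + 65588) = 1/((5*9 + 4)*(2 + (5*9 + 4)) + 65588) = 1/((45 + 4)*(2 + (45 + 4)) + 65588) = 1/(49*(2 + 49) + 65588) = 1/(49*51 + 65588) = 1/(2499 + 65588) = 1/68087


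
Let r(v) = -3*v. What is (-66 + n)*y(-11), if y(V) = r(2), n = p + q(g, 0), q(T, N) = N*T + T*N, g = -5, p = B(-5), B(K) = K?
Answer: 426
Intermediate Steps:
p = -5
q(T, N) = 2*N*T (q(T, N) = N*T + N*T = 2*N*T)
n = -5 (n = -5 + 2*0*(-5) = -5 + 0 = -5)
y(V) = -6 (y(V) = -3*2 = -6)
(-66 + n)*y(-11) = (-66 - 5)*(-6) = -71*(-6) = 426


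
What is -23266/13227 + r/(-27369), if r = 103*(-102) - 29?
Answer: -165806903/120669921 ≈ -1.3741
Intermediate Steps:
r = -10535 (r = -10506 - 29 = -10535)
-23266/13227 + r/(-27369) = -23266/13227 - 10535/(-27369) = -23266*1/13227 - 10535*(-1/27369) = -23266/13227 + 10535/27369 = -165806903/120669921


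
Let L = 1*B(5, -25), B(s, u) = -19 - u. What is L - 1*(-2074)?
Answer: 2080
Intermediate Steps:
L = 6 (L = 1*(-19 - 1*(-25)) = 1*(-19 + 25) = 1*6 = 6)
L - 1*(-2074) = 6 - 1*(-2074) = 6 + 2074 = 2080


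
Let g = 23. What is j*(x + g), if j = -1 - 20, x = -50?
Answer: 567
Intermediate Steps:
j = -21
j*(x + g) = -21*(-50 + 23) = -21*(-27) = 567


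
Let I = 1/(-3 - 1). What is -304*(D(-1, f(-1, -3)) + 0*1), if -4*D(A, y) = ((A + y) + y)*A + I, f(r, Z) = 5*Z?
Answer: 2337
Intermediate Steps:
I = -¼ (I = 1/(-4) = -¼ ≈ -0.25000)
D(A, y) = 1/16 - A*(A + 2*y)/4 (D(A, y) = -(((A + y) + y)*A - ¼)/4 = -((A + 2*y)*A - ¼)/4 = -(A*(A + 2*y) - ¼)/4 = -(-¼ + A*(A + 2*y))/4 = 1/16 - A*(A + 2*y)/4)
-304*(D(-1, f(-1, -3)) + 0*1) = -304*((1/16 - ¼*(-1)² - ½*(-1)*5*(-3)) + 0*1) = -304*((1/16 - ¼*1 - ½*(-1)*(-15)) + 0) = -304*((1/16 - ¼ - 15/2) + 0) = -304*(-123/16 + 0) = -304*(-123/16) = 2337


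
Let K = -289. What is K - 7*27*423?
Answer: -80236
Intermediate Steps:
K - 7*27*423 = -289 - 7*27*423 = -289 - 189*423 = -289 - 79947 = -80236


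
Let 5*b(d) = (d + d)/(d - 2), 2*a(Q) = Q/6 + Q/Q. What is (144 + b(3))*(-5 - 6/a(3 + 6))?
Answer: -35574/25 ≈ -1423.0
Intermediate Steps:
a(Q) = ½ + Q/12 (a(Q) = (Q/6 + Q/Q)/2 = (Q*(⅙) + 1)/2 = (Q/6 + 1)/2 = (1 + Q/6)/2 = ½ + Q/12)
b(d) = 2*d/(5*(-2 + d)) (b(d) = ((d + d)/(d - 2))/5 = ((2*d)/(-2 + d))/5 = (2*d/(-2 + d))/5 = 2*d/(5*(-2 + d)))
(144 + b(3))*(-5 - 6/a(3 + 6)) = (144 + (⅖)*3/(-2 + 3))*(-5 - 6/(½ + (3 + 6)/12)) = (144 + (⅖)*3/1)*(-5 - 6/(½ + (1/12)*9)) = (144 + (⅖)*3*1)*(-5 - 6/(½ + ¾)) = (144 + 6/5)*(-5 - 6/5/4) = 726*(-5 - 6*4/5)/5 = 726*(-5 - 6*⅘)/5 = 726*(-5 - 24/5)/5 = (726/5)*(-49/5) = -35574/25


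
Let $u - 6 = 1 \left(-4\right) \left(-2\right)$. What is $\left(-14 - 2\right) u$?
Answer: $-224$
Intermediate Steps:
$u = 14$ ($u = 6 + 1 \left(-4\right) \left(-2\right) = 6 - -8 = 6 + 8 = 14$)
$\left(-14 - 2\right) u = \left(-14 - 2\right) 14 = \left(-16\right) 14 = -224$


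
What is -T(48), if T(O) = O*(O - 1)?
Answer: -2256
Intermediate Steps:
T(O) = O*(-1 + O)
-T(48) = -48*(-1 + 48) = -48*47 = -1*2256 = -2256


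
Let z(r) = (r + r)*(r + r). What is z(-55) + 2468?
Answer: 14568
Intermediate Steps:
z(r) = 4*r² (z(r) = (2*r)*(2*r) = 4*r²)
z(-55) + 2468 = 4*(-55)² + 2468 = 4*3025 + 2468 = 12100 + 2468 = 14568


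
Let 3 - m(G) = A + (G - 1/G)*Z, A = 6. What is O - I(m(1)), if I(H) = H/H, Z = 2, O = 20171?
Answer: 20170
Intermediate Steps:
m(G) = -3 - 2*G + 2/G (m(G) = 3 - (6 + (G - 1/G)*2) = 3 - (6 + (-2/G + 2*G)) = 3 - (6 - 2/G + 2*G) = 3 + (-6 - 2*G + 2/G) = -3 - 2*G + 2/G)
I(H) = 1
O - I(m(1)) = 20171 - 1*1 = 20171 - 1 = 20170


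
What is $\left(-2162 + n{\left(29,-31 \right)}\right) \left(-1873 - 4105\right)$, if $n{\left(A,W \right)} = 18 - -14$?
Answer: $12733140$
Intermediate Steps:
$n{\left(A,W \right)} = 32$ ($n{\left(A,W \right)} = 18 + 14 = 32$)
$\left(-2162 + n{\left(29,-31 \right)}\right) \left(-1873 - 4105\right) = \left(-2162 + 32\right) \left(-1873 - 4105\right) = \left(-2130\right) \left(-5978\right) = 12733140$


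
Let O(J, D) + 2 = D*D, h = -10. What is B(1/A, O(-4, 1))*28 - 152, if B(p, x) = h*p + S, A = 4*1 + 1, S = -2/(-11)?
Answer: -2232/11 ≈ -202.91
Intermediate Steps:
S = 2/11 (S = -2*(-1/11) = 2/11 ≈ 0.18182)
A = 5 (A = 4 + 1 = 5)
O(J, D) = -2 + D² (O(J, D) = -2 + D*D = -2 + D²)
B(p, x) = 2/11 - 10*p (B(p, x) = -10*p + 2/11 = 2/11 - 10*p)
B(1/A, O(-4, 1))*28 - 152 = (2/11 - 10/5)*28 - 152 = (2/11 - 10*⅕)*28 - 152 = (2/11 - 2)*28 - 152 = -20/11*28 - 152 = -560/11 - 152 = -2232/11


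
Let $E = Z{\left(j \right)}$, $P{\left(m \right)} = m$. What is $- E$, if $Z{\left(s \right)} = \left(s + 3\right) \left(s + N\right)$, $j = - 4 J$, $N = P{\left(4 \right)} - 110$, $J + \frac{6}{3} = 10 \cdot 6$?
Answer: $-77402$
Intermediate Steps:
$J = 58$ ($J = -2 + 10 \cdot 6 = -2 + 60 = 58$)
$N = -106$ ($N = 4 - 110 = -106$)
$j = -232$ ($j = \left(-4\right) 58 = -232$)
$Z{\left(s \right)} = \left(-106 + s\right) \left(3 + s\right)$ ($Z{\left(s \right)} = \left(s + 3\right) \left(s - 106\right) = \left(3 + s\right) \left(-106 + s\right) = \left(-106 + s\right) \left(3 + s\right)$)
$E = 77402$ ($E = -318 + \left(-232\right)^{2} - -23896 = -318 + 53824 + 23896 = 77402$)
$- E = \left(-1\right) 77402 = -77402$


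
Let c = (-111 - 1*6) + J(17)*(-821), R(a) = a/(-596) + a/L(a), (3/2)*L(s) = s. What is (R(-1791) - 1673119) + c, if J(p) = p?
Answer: -1005564343/596 ≈ -1.6872e+6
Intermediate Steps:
L(s) = 2*s/3
R(a) = 3/2 - a/596 (R(a) = a/(-596) + a/((2*a/3)) = a*(-1/596) + a*(3/(2*a)) = -a/596 + 3/2 = 3/2 - a/596)
c = -14074 (c = (-111 - 1*6) + 17*(-821) = (-111 - 6) - 13957 = -117 - 13957 = -14074)
(R(-1791) - 1673119) + c = ((3/2 - 1/596*(-1791)) - 1673119) - 14074 = ((3/2 + 1791/596) - 1673119) - 14074 = (2685/596 - 1673119) - 14074 = -997176239/596 - 14074 = -1005564343/596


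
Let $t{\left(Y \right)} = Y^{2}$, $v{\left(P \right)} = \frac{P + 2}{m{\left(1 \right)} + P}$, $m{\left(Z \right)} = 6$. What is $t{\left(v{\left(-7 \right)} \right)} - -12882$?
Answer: $12907$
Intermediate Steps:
$v{\left(P \right)} = \frac{2 + P}{6 + P}$ ($v{\left(P \right)} = \frac{P + 2}{6 + P} = \frac{2 + P}{6 + P}$)
$t{\left(v{\left(-7 \right)} \right)} - -12882 = \left(\frac{2 - 7}{6 - 7}\right)^{2} - -12882 = \left(\frac{1}{-1} \left(-5\right)\right)^{2} + 12882 = \left(\left(-1\right) \left(-5\right)\right)^{2} + 12882 = 5^{2} + 12882 = 25 + 12882 = 12907$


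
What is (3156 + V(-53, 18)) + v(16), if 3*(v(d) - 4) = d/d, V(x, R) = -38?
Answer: 9367/3 ≈ 3122.3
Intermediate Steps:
v(d) = 13/3 (v(d) = 4 + (d/d)/3 = 4 + (⅓)*1 = 4 + ⅓ = 13/3)
(3156 + V(-53, 18)) + v(16) = (3156 - 38) + 13/3 = 3118 + 13/3 = 9367/3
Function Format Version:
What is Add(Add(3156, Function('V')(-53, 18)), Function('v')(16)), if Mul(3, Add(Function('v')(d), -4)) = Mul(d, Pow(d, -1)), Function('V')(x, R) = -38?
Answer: Rational(9367, 3) ≈ 3122.3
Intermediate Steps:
Function('v')(d) = Rational(13, 3) (Function('v')(d) = Add(4, Mul(Rational(1, 3), Mul(d, Pow(d, -1)))) = Add(4, Mul(Rational(1, 3), 1)) = Add(4, Rational(1, 3)) = Rational(13, 3))
Add(Add(3156, Function('V')(-53, 18)), Function('v')(16)) = Add(Add(3156, -38), Rational(13, 3)) = Add(3118, Rational(13, 3)) = Rational(9367, 3)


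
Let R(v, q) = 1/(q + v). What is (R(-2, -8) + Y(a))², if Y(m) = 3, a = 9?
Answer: 841/100 ≈ 8.4100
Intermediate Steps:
(R(-2, -8) + Y(a))² = (1/(-8 - 2) + 3)² = (1/(-10) + 3)² = (-⅒ + 3)² = (29/10)² = 841/100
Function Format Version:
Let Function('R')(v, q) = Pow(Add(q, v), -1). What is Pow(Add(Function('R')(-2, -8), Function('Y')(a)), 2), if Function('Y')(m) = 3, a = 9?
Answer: Rational(841, 100) ≈ 8.4100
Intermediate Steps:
Pow(Add(Function('R')(-2, -8), Function('Y')(a)), 2) = Pow(Add(Pow(Add(-8, -2), -1), 3), 2) = Pow(Add(Pow(-10, -1), 3), 2) = Pow(Add(Rational(-1, 10), 3), 2) = Pow(Rational(29, 10), 2) = Rational(841, 100)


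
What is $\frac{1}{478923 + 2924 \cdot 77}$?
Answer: $\frac{1}{704071} \approx 1.4203 \cdot 10^{-6}$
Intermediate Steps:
$\frac{1}{478923 + 2924 \cdot 77} = \frac{1}{478923 + 225148} = \frac{1}{704071}$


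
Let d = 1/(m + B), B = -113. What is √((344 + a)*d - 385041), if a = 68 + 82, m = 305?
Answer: 7*I*√4526166/24 ≈ 620.51*I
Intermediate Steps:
a = 150
d = 1/192 (d = 1/(305 - 113) = 1/192 ≈ 0.0052083)
√((344 + a)*d - 385041) = √((344 + 150)*(1/192) - 385041) = √(494*(1/192) - 385041) = √(247/96 - 385041) = √(-36963689/96) = 7*I*√4526166/24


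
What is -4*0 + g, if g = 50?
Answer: 50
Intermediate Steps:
-4*0 + g = -4*0 + 50 = 0 + 50 = 50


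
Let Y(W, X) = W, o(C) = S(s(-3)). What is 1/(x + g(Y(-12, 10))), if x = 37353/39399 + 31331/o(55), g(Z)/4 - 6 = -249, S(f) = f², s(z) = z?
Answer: 118197/296694598 ≈ 0.00039838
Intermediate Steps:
o(C) = 9 (o(C) = (-3)² = 9)
g(Z) = -972 (g(Z) = 24 + 4*(-249) = 24 - 996 = -972)
x = 411582082/118197 (x = 37353/39399 + 31331/9 = 37353*(1/39399) + 31331*(⅑) = 12451/13133 + 31331/9 = 411582082/118197 ≈ 3482.2)
1/(x + g(Y(-12, 10))) = 1/(411582082/118197 - 972) = 1/(296694598/118197) = 118197/296694598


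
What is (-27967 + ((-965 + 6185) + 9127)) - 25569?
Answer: -39189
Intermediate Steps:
(-27967 + ((-965 + 6185) + 9127)) - 25569 = (-27967 + (5220 + 9127)) - 25569 = (-27967 + 14347) - 25569 = -13620 - 25569 = -39189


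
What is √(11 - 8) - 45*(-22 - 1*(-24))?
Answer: -90 + √3 ≈ -88.268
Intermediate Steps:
√(11 - 8) - 45*(-22 - 1*(-24)) = √3 - 45*(-22 + 24) = √3 - 45*2 = √3 - 90 = -90 + √3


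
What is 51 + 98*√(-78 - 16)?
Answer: 51 + 98*I*√94 ≈ 51.0 + 950.15*I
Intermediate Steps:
51 + 98*√(-78 - 16) = 51 + 98*√(-94) = 51 + 98*(I*√94) = 51 + 98*I*√94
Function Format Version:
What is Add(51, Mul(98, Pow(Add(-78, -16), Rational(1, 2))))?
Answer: Add(51, Mul(98, I, Pow(94, Rational(1, 2)))) ≈ Add(51.000, Mul(950.15, I))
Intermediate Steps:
Add(51, Mul(98, Pow(Add(-78, -16), Rational(1, 2)))) = Add(51, Mul(98, Pow(-94, Rational(1, 2)))) = Add(51, Mul(98, Mul(I, Pow(94, Rational(1, 2))))) = Add(51, Mul(98, I, Pow(94, Rational(1, 2))))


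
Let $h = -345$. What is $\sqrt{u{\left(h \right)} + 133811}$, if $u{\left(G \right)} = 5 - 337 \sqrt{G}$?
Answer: $\sqrt{133816 - 337 i \sqrt{345}} \approx 365.91 - 8.5533 i$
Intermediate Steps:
$\sqrt{u{\left(h \right)} + 133811} = \sqrt{\left(5 - 337 \sqrt{-345}\right) + 133811} = \sqrt{\left(5 - 337 i \sqrt{345}\right) + 133811} = \sqrt{133816 - 337 i \sqrt{345}}$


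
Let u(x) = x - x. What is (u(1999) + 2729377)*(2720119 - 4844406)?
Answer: -5797980079199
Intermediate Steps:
u(x) = 0
(u(1999) + 2729377)*(2720119 - 4844406) = (0 + 2729377)*(2720119 - 4844406) = 2729377*(-2124287) = -5797980079199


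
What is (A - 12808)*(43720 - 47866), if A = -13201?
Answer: 107833314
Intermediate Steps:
(A - 12808)*(43720 - 47866) = (-13201 - 12808)*(43720 - 47866) = -26009*(-4146) = 107833314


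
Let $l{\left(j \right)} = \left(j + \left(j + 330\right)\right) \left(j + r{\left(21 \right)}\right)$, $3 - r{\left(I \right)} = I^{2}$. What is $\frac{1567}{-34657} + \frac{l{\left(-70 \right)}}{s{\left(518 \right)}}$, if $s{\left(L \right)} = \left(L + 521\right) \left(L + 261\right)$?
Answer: $- \frac{242810193}{1476353543} \approx -0.16447$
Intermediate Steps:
$r{\left(I \right)} = 3 - I^{2}$
$s{\left(L \right)} = \left(261 + L\right) \left(521 + L\right)$ ($s{\left(L \right)} = \left(521 + L\right) \left(261 + L\right) = \left(261 + L\right) \left(521 + L\right)$)
$l{\left(j \right)} = \left(-438 + j\right) \left(330 + 2 j\right)$ ($l{\left(j \right)} = \left(j + \left(j + 330\right)\right) \left(j + \left(3 - 21^{2}\right)\right) = \left(j + \left(330 + j\right)\right) \left(j + \left(3 - 441\right)\right) = \left(330 + 2 j\right) \left(j + \left(3 - 441\right)\right) = \left(330 + 2 j\right) \left(j - 438\right) = \left(330 + 2 j\right) \left(-438 + j\right) = \left(-438 + j\right) \left(330 + 2 j\right)$)
$\frac{1567}{-34657} + \frac{l{\left(-70 \right)}}{s{\left(518 \right)}} = \frac{1567}{-34657} + \frac{-144540 - -38220 + 2 \left(-70\right)^{2}}{135981 + 518^{2} + 782 \cdot 518} = 1567 \left(- \frac{1}{34657}\right) + \frac{-144540 + 38220 + 2 \cdot 4900}{135981 + 268324 + 405076} = - \frac{1567}{34657} + \frac{-144540 + 38220 + 9800}{809381} = - \frac{1567}{34657} - \frac{5080}{42599} = - \frac{242810193}{1476353543}$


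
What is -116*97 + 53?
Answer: -11199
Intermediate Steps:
-116*97 + 53 = -11252 + 53 = -11199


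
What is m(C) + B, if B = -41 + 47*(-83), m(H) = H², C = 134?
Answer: 14014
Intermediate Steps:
B = -3942 (B = -41 - 3901 = -3942)
m(C) + B = 134² - 3942 = 17956 - 3942 = 14014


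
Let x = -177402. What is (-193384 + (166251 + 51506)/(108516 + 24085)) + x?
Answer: -49166376629/132601 ≈ -3.7078e+5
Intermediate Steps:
(-193384 + (166251 + 51506)/(108516 + 24085)) + x = (-193384 + (166251 + 51506)/(108516 + 24085)) - 177402 = (-193384 + 217757/132601) - 177402 = -25642694027/132601 - 177402 = -49166376629/132601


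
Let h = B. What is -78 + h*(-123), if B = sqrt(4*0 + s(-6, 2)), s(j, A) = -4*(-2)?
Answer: -78 - 246*sqrt(2) ≈ -425.90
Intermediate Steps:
s(j, A) = 8
B = 2*sqrt(2) (B = sqrt(4*0 + 8) = sqrt(0 + 8) = sqrt(8) = 2*sqrt(2) ≈ 2.8284)
h = 2*sqrt(2) ≈ 2.8284
-78 + h*(-123) = -78 + (2*sqrt(2))*(-123) = -78 - 246*sqrt(2)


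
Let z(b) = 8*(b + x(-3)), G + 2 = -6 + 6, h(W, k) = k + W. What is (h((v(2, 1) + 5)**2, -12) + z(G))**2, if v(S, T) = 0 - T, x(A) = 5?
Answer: 784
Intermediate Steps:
v(S, T) = -T
h(W, k) = W + k
G = -2 (G = -2 + (-6 + 6) = -2 + 0 = -2)
z(b) = 40 + 8*b (z(b) = 8*(b + 5) = 8*(5 + b) = 40 + 8*b)
(h((v(2, 1) + 5)**2, -12) + z(G))**2 = (((-1*1 + 5)**2 - 12) + (40 + 8*(-2)))**2 = (((-1 + 5)**2 - 12) + (40 - 16))**2 = ((4**2 - 12) + 24)**2 = ((16 - 12) + 24)**2 = (4 + 24)**2 = 28**2 = 784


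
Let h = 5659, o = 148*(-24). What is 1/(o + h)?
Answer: 1/2107 ≈ 0.00047461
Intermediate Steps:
o = -3552
1/(o + h) = 1/(-3552 + 5659) = 1/2107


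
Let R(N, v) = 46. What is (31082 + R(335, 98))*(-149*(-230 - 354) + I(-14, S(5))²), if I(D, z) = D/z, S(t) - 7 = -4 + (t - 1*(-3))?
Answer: 327750820896/121 ≈ 2.7087e+9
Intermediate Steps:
S(t) = 6 + t (S(t) = 7 + (-4 + (t - 1*(-3))) = 7 + (-4 + (t + 3)) = 7 + (-4 + (3 + t)) = 7 + (-1 + t) = 6 + t)
(31082 + R(335, 98))*(-149*(-230 - 354) + I(-14, S(5))²) = (31082 + 46)*(-149*(-230 - 354) + (-14/(6 + 5))²) = 31128*(-149*(-584) + (-14/11)²) = 31128*(87016 + (-14*1/11)²) = 31128*(87016 + (-14/11)²) = 31128*(87016 + 196/121) = 31128*(10529132/121) = 327750820896/121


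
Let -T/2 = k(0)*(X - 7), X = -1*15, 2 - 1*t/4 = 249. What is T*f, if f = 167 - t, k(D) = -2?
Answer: -101640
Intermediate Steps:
t = -988 (t = 8 - 4*249 = 8 - 996 = -988)
X = -15
f = 1155 (f = 167 - 1*(-988) = 167 + 988 = 1155)
T = -88 (T = -(-4)*(-15 - 7) = -(-4)*(-22) = -2*44 = -88)
T*f = -88*1155 = -101640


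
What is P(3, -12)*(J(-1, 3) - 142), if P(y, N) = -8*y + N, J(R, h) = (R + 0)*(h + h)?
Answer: 5328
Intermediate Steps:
J(R, h) = 2*R*h (J(R, h) = R*(2*h) = 2*R*h)
P(y, N) = N - 8*y
P(3, -12)*(J(-1, 3) - 142) = (-12 - 8*3)*(2*(-1)*3 - 142) = (-12 - 24)*(-6 - 142) = -36*(-148) = 5328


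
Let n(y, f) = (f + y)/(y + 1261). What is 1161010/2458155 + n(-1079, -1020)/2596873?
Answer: 15677829293929/33194285016438 ≈ 0.47231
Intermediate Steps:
n(y, f) = (f + y)/(1261 + y)
1161010/2458155 + n(-1079, -1020)/2596873 = 1161010/2458155 + ((-1020 - 1079)/(1261 - 1079))/2596873 = 1161010*(1/2458155) + (-2099/182)*(1/2596873) = 232202/491631 + ((1/182)*(-2099))*(1/2596873) = 232202/491631 - 2099/182*1/2596873 = 232202/491631 - 2099/472630886 = 15677829293929/33194285016438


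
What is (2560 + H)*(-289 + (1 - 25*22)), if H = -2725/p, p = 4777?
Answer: -10245719010/4777 ≈ -2.1448e+6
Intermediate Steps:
H = -2725/4777 ≈ -0.57044
(2560 + H)*(-289 + (1 - 25*22)) = (2560 - 2725/4777)*(-289 + (1 - 25*22)) = 12226395*(-289 + (1 - 550))/4777 = 12226395*(-289 - 549)/4777 = (12226395/4777)*(-838) = -10245719010/4777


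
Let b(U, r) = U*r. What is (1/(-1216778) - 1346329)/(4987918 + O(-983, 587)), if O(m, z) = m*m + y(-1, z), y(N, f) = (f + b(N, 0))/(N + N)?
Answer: -1638183507963/7244590960703 ≈ -0.22613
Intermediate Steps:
y(N, f) = f/(2*N) (y(N, f) = (f + N*0)/(N + N) = (f + 0)/((2*N)) = f*(1/(2*N)) = f/(2*N))
O(m, z) = m² - z/2 (O(m, z) = m*m + (½)*z/(-1) = m² + (½)*z*(-1) = m² - z/2)
(1/(-1216778) - 1346329)/(4987918 + O(-983, 587)) = (1/(-1216778) - 1346329)/(4987918 + ((-983)² - ½*587)) = (-1/1216778 - 1346329)/(4987918 + (966289 - 587/2)) = -1638183507963/(1216778*(4987918 + 1931991/2)) = -1638183507963/(1216778*11907827/2) = -1638183507963/1216778*2/11907827 = -1638183507963/7244590960703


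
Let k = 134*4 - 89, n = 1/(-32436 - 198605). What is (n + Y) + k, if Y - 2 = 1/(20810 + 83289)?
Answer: 10798960666433/24051137059 ≈ 449.00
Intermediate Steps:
n = -1/231041 (n = 1/(-231041) = -1/231041 ≈ -4.3282e-6)
k = 447 (k = 536 - 89 = 447)
Y = 208199/104099 (Y = 2 + 1/(20810 + 83289) = 2 + 1/104099 = 208199/104099 ≈ 2.0000)
(n + Y) + k = (-1/231041 + 208199/104099) + 447 = 48102401060/24051137059 + 447 = 10798960666433/24051137059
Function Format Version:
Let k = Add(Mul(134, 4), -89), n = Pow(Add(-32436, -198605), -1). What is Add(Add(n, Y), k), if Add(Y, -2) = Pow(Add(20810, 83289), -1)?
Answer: Rational(10798960666433, 24051137059) ≈ 449.00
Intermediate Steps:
n = Rational(-1, 231041) (n = Pow(-231041, -1) = Rational(-1, 231041) ≈ -4.3282e-6)
k = 447 (k = Add(536, -89) = 447)
Y = Rational(208199, 104099) (Y = Add(2, Pow(Add(20810, 83289), -1)) = Add(2, Pow(104099, -1)) = Add(2, Rational(1, 104099)) = Rational(208199, 104099) ≈ 2.0000)
Add(Add(n, Y), k) = Add(Add(Rational(-1, 231041), Rational(208199, 104099)), 447) = Add(Rational(48102401060, 24051137059), 447) = Rational(10798960666433, 24051137059)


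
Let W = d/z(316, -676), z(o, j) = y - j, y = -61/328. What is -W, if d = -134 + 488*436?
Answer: -23247984/73889 ≈ -314.63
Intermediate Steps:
y = -61/328 (y = -61*1/328 = -61/328 ≈ -0.18598)
z(o, j) = -61/328 - j
d = 212634 (d = -134 + 212768 = 212634)
W = 23247984/73889 (W = 212634/(-61/328 - 1*(-676)) = 212634/(-61/328 + 676) = 212634/(221667/328) = 212634*(328/221667) = 23247984/73889 ≈ 314.63)
-W = -1*23247984/73889 = -23247984/73889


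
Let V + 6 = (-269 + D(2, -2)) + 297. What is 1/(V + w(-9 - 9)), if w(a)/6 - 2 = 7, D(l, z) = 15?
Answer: 1/91 ≈ 0.010989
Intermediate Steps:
w(a) = 54 (w(a) = 12 + 6*7 = 12 + 42 = 54)
V = 37 (V = -6 + ((-269 + 15) + 297) = -6 + (-254 + 297) = -6 + 43 = 37)
1/(V + w(-9 - 9)) = 1/(37 + 54) = 1/91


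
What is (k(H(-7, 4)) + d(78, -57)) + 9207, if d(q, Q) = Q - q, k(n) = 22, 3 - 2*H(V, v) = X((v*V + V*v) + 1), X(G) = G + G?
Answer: 9094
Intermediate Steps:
X(G) = 2*G
H(V, v) = ½ - 2*V*v (H(V, v) = 3/2 - ((v*V + V*v) + 1) = 3/2 - ((V*v + V*v) + 1) = 3/2 - (2*V*v + 1) = 3/2 - (1 + 2*V*v) = 3/2 - (2 + 4*V*v)/2 = 3/2 + (-1 - 2*V*v) = ½ - 2*V*v)
(k(H(-7, 4)) + d(78, -57)) + 9207 = (22 + (-57 - 1*78)) + 9207 = (22 + (-57 - 78)) + 9207 = (22 - 135) + 9207 = -113 + 9207 = 9094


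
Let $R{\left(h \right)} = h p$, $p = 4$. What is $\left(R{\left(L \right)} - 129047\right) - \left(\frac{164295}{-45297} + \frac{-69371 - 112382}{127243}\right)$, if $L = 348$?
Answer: $- \frac{81748814011631}{640414019} \approx -1.2765 \cdot 10^{5}$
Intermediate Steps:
$R{\left(h \right)} = 4 h$ ($R{\left(h \right)} = h 4 = 4 h$)
$\left(R{\left(L \right)} - 129047\right) - \left(\frac{164295}{-45297} + \frac{-69371 - 112382}{127243}\right) = \left(4 \cdot 348 - 129047\right) - \left(\frac{164295}{-45297} + \frac{-69371 - 112382}{127243}\right) = \left(1392 - 129047\right) - \left(164295 \left(- \frac{1}{45297}\right) - \frac{181753}{127243}\right) = -127655 - \left(- \frac{18255}{5033} - \frac{181753}{127243}\right) = -127655 - - \frac{3237583814}{640414019} = -127655 + \frac{3237583814}{640414019} = - \frac{81748814011631}{640414019}$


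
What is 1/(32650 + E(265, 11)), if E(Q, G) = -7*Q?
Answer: 1/30795 ≈ 3.2473e-5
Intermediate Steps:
1/(32650 + E(265, 11)) = 1/(32650 - 7*265) = 1/(32650 - 1855) = 1/30795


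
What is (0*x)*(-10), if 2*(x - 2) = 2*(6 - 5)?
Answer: 0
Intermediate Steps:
x = 3 (x = 2 + (2*(6 - 5))/2 = 2 + (2*1)/2 = 2 + (1/2)*2 = 2 + 1 = 3)
(0*x)*(-10) = (0*3)*(-10) = 0*(-10) = 0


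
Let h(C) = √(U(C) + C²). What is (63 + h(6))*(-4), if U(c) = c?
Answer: -252 - 4*√42 ≈ -277.92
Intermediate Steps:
h(C) = √(C + C²)
(63 + h(6))*(-4) = (63 + √(6*(1 + 6)))*(-4) = (63 + √(6*7))*(-4) = (63 + √42)*(-4) = -252 - 4*√42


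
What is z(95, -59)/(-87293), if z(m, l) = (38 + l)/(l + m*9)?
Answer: 21/69485228 ≈ 3.0222e-7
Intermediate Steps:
z(m, l) = (38 + l)/(l + 9*m)
z(95, -59)/(-87293) = ((38 - 59)/(-59 + 9*95))/(-87293) = (-21/(-59 + 855))*(-1/87293) = (-21/796)*(-1/87293) = ((1/796)*(-21))*(-1/87293) = -21/796*(-1/87293) = 21/69485228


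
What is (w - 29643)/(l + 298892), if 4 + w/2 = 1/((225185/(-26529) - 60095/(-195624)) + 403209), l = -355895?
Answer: 20681522658732967679/39759496688576259879 ≈ 0.52017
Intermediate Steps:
w = -5579983093684280/697498319186293 (w = -8 + 2/((225185/(-26529) - 60095/(-195624)) + 403209) = -8 + 2/((225185*(-1/26529) - 60095*(-1/195624)) + 403209) = -8 + 2/((-225185/26529 + 60095/195624) + 403209) = -8 + 2/(-14152443395/1729903032 + 403209) = -8 + 2/(697498319186293/1729903032) = -8 + 2*(1729903032/697498319186293) = -8 + 3459806064/697498319186293 = -5579983093684280/697498319186293 ≈ -8.0000)
(w - 29643)/(l + 298892) = (-5579983093684280/697498319186293 - 29643)/(-355895 + 298892) = -20681522658732967679/697498319186293/(-57003) = -20681522658732967679/697498319186293*(-1/57003) = 20681522658732967679/39759496688576259879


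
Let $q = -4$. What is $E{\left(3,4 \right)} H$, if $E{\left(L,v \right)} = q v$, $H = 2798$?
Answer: $-44768$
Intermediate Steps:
$E{\left(L,v \right)} = - 4 v$
$E{\left(3,4 \right)} H = \left(-4\right) 4 \cdot 2798 = \left(-16\right) 2798 = -44768$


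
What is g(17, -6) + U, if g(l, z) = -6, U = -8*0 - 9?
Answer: -15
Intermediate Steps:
U = -9 (U = 0 - 9 = -9)
g(17, -6) + U = -6 - 9 = -15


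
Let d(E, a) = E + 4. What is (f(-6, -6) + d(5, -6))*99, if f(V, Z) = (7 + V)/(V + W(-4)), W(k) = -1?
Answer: 6138/7 ≈ 876.86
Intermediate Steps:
d(E, a) = 4 + E
f(V, Z) = (7 + V)/(-1 + V) (f(V, Z) = (7 + V)/(V - 1) = (7 + V)/(-1 + V))
(f(-6, -6) + d(5, -6))*99 = ((7 - 6)/(-1 - 6) + (4 + 5))*99 = (1/(-7) + 9)*99 = (-1/7*1 + 9)*99 = (-1/7 + 9)*99 = (62/7)*99 = 6138/7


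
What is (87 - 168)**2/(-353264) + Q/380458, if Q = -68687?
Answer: -13380414653/67201057456 ≈ -0.19911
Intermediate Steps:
(87 - 168)**2/(-353264) + Q/380458 = (87 - 168)**2/(-353264) - 68687/380458 = (-81)**2*(-1/353264) - 68687*1/380458 = 6561*(-1/353264) - 68687/380458 = -6561/353264 - 68687/380458 = -13380414653/67201057456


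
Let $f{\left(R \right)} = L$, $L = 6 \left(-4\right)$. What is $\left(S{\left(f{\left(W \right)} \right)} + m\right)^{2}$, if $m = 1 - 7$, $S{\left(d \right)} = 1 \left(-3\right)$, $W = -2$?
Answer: $81$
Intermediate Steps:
$L = -24$
$f{\left(R \right)} = -24$
$S{\left(d \right)} = -3$
$m = -6$ ($m = 1 - 7 = -6$)
$\left(S{\left(f{\left(W \right)} \right)} + m\right)^{2} = \left(-3 - 6\right)^{2} = \left(-9\right)^{2} = 81$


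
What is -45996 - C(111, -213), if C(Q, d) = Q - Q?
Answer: -45996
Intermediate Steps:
C(Q, d) = 0
-45996 - C(111, -213) = -45996 - 1*0 = -45996 + 0 = -45996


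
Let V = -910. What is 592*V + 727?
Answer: -537993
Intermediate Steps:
592*V + 727 = 592*(-910) + 727 = -538720 + 727 = -537993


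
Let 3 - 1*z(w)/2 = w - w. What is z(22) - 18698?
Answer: -18692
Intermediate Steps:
z(w) = 6 (z(w) = 6 - 2*(w - w) = 6 - 2*0 = 6 + 0 = 6)
z(22) - 18698 = 6 - 18698 = -18692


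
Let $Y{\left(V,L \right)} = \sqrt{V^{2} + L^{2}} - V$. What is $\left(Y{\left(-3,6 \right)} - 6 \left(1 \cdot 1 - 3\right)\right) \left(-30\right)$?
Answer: $-450 - 90 \sqrt{5} \approx -651.25$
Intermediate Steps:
$Y{\left(V,L \right)} = \sqrt{L^{2} + V^{2}} - V$
$\left(Y{\left(-3,6 \right)} - 6 \left(1 \cdot 1 - 3\right)\right) \left(-30\right) = \left(\left(\sqrt{6^{2} + \left(-3\right)^{2}} - -3\right) - 6 \left(1 \cdot 1 - 3\right)\right) \left(-30\right) = \left(\left(\sqrt{36 + 9} + 3\right) - 6 \left(1 - 3\right)\right) \left(-30\right) = \left(\left(\sqrt{45} + 3\right) - -12\right) \left(-30\right) = \left(\left(3 \sqrt{5} + 3\right) + 12\right) \left(-30\right) = \left(\left(3 + 3 \sqrt{5}\right) + 12\right) \left(-30\right) = \left(15 + 3 \sqrt{5}\right) \left(-30\right) = -450 - 90 \sqrt{5}$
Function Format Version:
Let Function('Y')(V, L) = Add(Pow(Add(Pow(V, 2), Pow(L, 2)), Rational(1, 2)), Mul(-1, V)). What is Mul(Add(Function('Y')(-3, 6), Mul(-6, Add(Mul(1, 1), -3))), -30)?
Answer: Add(-450, Mul(-90, Pow(5, Rational(1, 2)))) ≈ -651.25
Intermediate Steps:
Function('Y')(V, L) = Add(Pow(Add(Pow(L, 2), Pow(V, 2)), Rational(1, 2)), Mul(-1, V))
Mul(Add(Function('Y')(-3, 6), Mul(-6, Add(Mul(1, 1), -3))), -30) = Mul(Add(Add(Pow(Add(Pow(6, 2), Pow(-3, 2)), Rational(1, 2)), Mul(-1, -3)), Mul(-6, Add(Mul(1, 1), -3))), -30) = Mul(Add(Add(Pow(Add(36, 9), Rational(1, 2)), 3), Mul(-6, Add(1, -3))), -30) = Mul(Add(Add(Pow(45, Rational(1, 2)), 3), Mul(-6, -2)), -30) = Mul(Add(Add(Mul(3, Pow(5, Rational(1, 2))), 3), 12), -30) = Mul(Add(Add(3, Mul(3, Pow(5, Rational(1, 2)))), 12), -30) = Mul(Add(15, Mul(3, Pow(5, Rational(1, 2)))), -30) = Add(-450, Mul(-90, Pow(5, Rational(1, 2))))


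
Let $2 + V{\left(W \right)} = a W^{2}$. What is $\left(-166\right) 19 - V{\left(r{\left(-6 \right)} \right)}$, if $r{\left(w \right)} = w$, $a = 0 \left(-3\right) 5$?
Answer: $-3152$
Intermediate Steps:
$a = 0$ ($a = 0 \cdot 5 = 0$)
$V{\left(W \right)} = -2$ ($V{\left(W \right)} = -2 + 0 W^{2} = -2 + 0 = -2$)
$\left(-166\right) 19 - V{\left(r{\left(-6 \right)} \right)} = \left(-166\right) 19 - -2 = -3154 + 2 = -3152$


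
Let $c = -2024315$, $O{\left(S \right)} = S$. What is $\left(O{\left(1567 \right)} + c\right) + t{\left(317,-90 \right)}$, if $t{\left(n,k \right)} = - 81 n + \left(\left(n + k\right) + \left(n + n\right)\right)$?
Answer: $-2047564$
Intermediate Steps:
$t{\left(n,k \right)} = k - 78 n$ ($t{\left(n,k \right)} = - 81 n + \left(\left(k + n\right) + 2 n\right) = - 81 n + \left(k + 3 n\right) = k - 78 n$)
$\left(O{\left(1567 \right)} + c\right) + t{\left(317,-90 \right)} = \left(1567 - 2024315\right) - 24816 = -2022748 - 24816 = -2047564$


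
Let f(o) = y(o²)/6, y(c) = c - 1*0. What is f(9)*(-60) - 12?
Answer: -822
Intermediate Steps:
y(c) = c (y(c) = c + 0 = c)
f(o) = o²/6
f(9)*(-60) - 12 = ((⅙)*9²)*(-60) - 12 = ((⅙)*81)*(-60) - 12 = (27/2)*(-60) - 12 = -810 - 12 = -822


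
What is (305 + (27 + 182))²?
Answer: 264196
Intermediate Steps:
(305 + (27 + 182))² = (305 + 209)² = 514² = 264196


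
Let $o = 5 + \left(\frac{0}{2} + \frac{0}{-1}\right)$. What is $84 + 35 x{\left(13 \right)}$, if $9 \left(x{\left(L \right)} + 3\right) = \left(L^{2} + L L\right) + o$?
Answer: $\frac{11816}{9} \approx 1312.9$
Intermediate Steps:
$o = 5$ ($o = 5 + \left(0 \cdot \frac{1}{2} + 0 \left(-1\right)\right) = 5 + \left(0 + 0\right) = 5 + 0 = 5$)
$x{\left(L \right)} = - \frac{22}{9} + \frac{2 L^{2}}{9}$ ($x{\left(L \right)} = -3 + \frac{\left(L^{2} + L L\right) + 5}{9} = -3 + \frac{\left(L^{2} + L^{2}\right) + 5}{9} = -3 + \frac{2 L^{2} + 5}{9} = -3 + \frac{5 + 2 L^{2}}{9} = -3 + \left(\frac{5}{9} + \frac{2 L^{2}}{9}\right) = - \frac{22}{9} + \frac{2 L^{2}}{9}$)
$84 + 35 x{\left(13 \right)} = 84 + 35 \left(- \frac{22}{9} + \frac{2 \cdot 13^{2}}{9}\right) = 84 + 35 \left(- \frac{22}{9} + \frac{2}{9} \cdot 169\right) = 84 + 35 \left(- \frac{22}{9} + \frac{338}{9}\right) = 84 + 35 \cdot \frac{316}{9} = 84 + \frac{11060}{9} = \frac{11816}{9}$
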